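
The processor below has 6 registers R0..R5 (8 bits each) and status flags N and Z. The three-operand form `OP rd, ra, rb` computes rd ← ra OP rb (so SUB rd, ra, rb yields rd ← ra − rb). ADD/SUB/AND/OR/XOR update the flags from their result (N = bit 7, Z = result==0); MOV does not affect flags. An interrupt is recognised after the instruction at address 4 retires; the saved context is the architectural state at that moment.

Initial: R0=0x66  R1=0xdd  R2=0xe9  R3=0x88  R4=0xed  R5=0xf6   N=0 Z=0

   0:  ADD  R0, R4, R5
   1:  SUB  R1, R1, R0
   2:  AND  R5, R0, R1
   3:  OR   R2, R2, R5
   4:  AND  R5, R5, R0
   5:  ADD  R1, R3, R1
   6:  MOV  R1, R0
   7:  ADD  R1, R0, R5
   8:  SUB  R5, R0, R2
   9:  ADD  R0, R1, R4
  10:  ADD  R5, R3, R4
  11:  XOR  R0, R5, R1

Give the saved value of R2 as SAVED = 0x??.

after  0: R0=0xe3 R1=0xdd R2=0xe9 R3=0x88 R4=0xed R5=0xf6  N=1 Z=0
after  1: R0=0xe3 R1=0xfa R2=0xe9 R3=0x88 R4=0xed R5=0xf6  N=1 Z=0
after  2: R0=0xe3 R1=0xfa R2=0xe9 R3=0x88 R4=0xed R5=0xe2  N=1 Z=0
after  3: R0=0xe3 R1=0xfa R2=0xeb R3=0x88 R4=0xed R5=0xe2  N=1 Z=0
after  4: R0=0xe3 R1=0xfa R2=0xeb R3=0x88 R4=0xed R5=0xe2  N=1 Z=0
-- IRQ taken; context saved, return-PC = 5 --

SAVED = 0xeb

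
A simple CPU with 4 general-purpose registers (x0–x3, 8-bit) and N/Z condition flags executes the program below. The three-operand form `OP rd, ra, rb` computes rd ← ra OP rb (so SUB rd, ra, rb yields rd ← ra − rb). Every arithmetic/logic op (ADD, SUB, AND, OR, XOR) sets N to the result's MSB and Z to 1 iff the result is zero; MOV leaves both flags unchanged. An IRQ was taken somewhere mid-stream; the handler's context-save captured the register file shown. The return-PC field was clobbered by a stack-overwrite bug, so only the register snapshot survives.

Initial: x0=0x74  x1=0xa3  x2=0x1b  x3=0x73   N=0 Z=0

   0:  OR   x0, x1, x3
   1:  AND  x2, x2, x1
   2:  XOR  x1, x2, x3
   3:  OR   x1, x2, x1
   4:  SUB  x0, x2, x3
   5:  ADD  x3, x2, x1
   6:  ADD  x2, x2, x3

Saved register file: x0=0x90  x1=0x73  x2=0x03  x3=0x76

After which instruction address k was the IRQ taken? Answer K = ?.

K = 5

after  0: x0=0xf3 x1=0xa3 x2=0x1b x3=0x73  N=1 Z=0
after  1: x0=0xf3 x1=0xa3 x2=0x03 x3=0x73  N=0 Z=0
after  2: x0=0xf3 x1=0x70 x2=0x03 x3=0x73  N=0 Z=0
after  3: x0=0xf3 x1=0x73 x2=0x03 x3=0x73  N=0 Z=0
after  4: x0=0x90 x1=0x73 x2=0x03 x3=0x73  N=1 Z=0
after  5: x0=0x90 x1=0x73 x2=0x03 x3=0x76  N=0 Z=0
-- IRQ taken; context saved, return-PC = 6 --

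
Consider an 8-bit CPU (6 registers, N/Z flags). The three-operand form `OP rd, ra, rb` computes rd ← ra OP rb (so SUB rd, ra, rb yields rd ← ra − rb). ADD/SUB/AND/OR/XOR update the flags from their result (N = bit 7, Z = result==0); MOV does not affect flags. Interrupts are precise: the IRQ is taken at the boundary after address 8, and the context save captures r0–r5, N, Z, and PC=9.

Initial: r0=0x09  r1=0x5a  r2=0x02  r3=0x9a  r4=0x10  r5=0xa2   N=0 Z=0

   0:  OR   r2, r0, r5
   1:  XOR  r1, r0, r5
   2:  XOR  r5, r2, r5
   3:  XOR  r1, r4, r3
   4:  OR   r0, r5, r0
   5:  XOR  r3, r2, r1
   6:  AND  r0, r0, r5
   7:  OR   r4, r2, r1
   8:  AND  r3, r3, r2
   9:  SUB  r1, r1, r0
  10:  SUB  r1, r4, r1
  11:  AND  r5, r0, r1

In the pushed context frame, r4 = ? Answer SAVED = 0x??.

SAVED = 0xab

after  0: r0=0x09 r1=0x5a r2=0xab r3=0x9a r4=0x10 r5=0xa2  N=1 Z=0
after  1: r0=0x09 r1=0xab r2=0xab r3=0x9a r4=0x10 r5=0xa2  N=1 Z=0
after  2: r0=0x09 r1=0xab r2=0xab r3=0x9a r4=0x10 r5=0x09  N=0 Z=0
after  3: r0=0x09 r1=0x8a r2=0xab r3=0x9a r4=0x10 r5=0x09  N=1 Z=0
after  4: r0=0x09 r1=0x8a r2=0xab r3=0x9a r4=0x10 r5=0x09  N=0 Z=0
after  5: r0=0x09 r1=0x8a r2=0xab r3=0x21 r4=0x10 r5=0x09  N=0 Z=0
after  6: r0=0x09 r1=0x8a r2=0xab r3=0x21 r4=0x10 r5=0x09  N=0 Z=0
after  7: r0=0x09 r1=0x8a r2=0xab r3=0x21 r4=0xab r5=0x09  N=1 Z=0
after  8: r0=0x09 r1=0x8a r2=0xab r3=0x21 r4=0xab r5=0x09  N=0 Z=0
-- IRQ taken; context saved, return-PC = 9 --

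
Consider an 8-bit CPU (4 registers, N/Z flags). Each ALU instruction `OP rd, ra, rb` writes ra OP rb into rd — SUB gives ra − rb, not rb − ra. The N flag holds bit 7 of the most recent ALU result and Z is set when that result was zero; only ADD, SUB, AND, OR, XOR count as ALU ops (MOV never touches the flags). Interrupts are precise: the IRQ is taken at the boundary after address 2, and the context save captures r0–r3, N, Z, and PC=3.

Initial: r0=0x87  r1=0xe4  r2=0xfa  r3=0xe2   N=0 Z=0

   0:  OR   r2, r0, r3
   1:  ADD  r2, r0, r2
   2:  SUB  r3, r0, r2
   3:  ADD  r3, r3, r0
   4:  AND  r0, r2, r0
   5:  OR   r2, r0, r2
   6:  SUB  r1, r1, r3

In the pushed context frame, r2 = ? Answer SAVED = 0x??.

after  0: r0=0x87 r1=0xe4 r2=0xe7 r3=0xe2  N=1 Z=0
after  1: r0=0x87 r1=0xe4 r2=0x6e r3=0xe2  N=0 Z=0
after  2: r0=0x87 r1=0xe4 r2=0x6e r3=0x19  N=0 Z=0
-- IRQ taken; context saved, return-PC = 3 --

SAVED = 0x6e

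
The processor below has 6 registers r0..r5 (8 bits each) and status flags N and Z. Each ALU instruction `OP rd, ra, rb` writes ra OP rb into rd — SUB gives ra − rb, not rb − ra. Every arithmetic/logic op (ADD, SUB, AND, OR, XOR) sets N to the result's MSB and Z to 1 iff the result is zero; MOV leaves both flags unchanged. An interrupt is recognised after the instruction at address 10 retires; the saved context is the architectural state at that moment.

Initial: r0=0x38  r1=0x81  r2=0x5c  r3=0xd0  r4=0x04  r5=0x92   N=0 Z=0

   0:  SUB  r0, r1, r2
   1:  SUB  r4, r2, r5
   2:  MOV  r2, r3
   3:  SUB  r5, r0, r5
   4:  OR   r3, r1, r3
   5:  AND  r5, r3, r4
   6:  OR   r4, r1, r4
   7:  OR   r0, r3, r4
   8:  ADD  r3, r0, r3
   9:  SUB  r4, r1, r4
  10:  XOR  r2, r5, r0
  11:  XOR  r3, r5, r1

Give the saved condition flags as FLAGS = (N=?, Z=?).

FLAGS = (N=0, Z=0)

after  0: r0=0x25 r1=0x81 r2=0x5c r3=0xd0 r4=0x04 r5=0x92  N=0 Z=0
after  1: r0=0x25 r1=0x81 r2=0x5c r3=0xd0 r4=0xca r5=0x92  N=1 Z=0
after  2: r0=0x25 r1=0x81 r2=0xd0 r3=0xd0 r4=0xca r5=0x92  N=1 Z=0
after  3: r0=0x25 r1=0x81 r2=0xd0 r3=0xd0 r4=0xca r5=0x93  N=1 Z=0
after  4: r0=0x25 r1=0x81 r2=0xd0 r3=0xd1 r4=0xca r5=0x93  N=1 Z=0
after  5: r0=0x25 r1=0x81 r2=0xd0 r3=0xd1 r4=0xca r5=0xc0  N=1 Z=0
after  6: r0=0x25 r1=0x81 r2=0xd0 r3=0xd1 r4=0xcb r5=0xc0  N=1 Z=0
after  7: r0=0xdb r1=0x81 r2=0xd0 r3=0xd1 r4=0xcb r5=0xc0  N=1 Z=0
after  8: r0=0xdb r1=0x81 r2=0xd0 r3=0xac r4=0xcb r5=0xc0  N=1 Z=0
after  9: r0=0xdb r1=0x81 r2=0xd0 r3=0xac r4=0xb6 r5=0xc0  N=1 Z=0
after 10: r0=0xdb r1=0x81 r2=0x1b r3=0xac r4=0xb6 r5=0xc0  N=0 Z=0
-- IRQ taken; context saved, return-PC = 11 --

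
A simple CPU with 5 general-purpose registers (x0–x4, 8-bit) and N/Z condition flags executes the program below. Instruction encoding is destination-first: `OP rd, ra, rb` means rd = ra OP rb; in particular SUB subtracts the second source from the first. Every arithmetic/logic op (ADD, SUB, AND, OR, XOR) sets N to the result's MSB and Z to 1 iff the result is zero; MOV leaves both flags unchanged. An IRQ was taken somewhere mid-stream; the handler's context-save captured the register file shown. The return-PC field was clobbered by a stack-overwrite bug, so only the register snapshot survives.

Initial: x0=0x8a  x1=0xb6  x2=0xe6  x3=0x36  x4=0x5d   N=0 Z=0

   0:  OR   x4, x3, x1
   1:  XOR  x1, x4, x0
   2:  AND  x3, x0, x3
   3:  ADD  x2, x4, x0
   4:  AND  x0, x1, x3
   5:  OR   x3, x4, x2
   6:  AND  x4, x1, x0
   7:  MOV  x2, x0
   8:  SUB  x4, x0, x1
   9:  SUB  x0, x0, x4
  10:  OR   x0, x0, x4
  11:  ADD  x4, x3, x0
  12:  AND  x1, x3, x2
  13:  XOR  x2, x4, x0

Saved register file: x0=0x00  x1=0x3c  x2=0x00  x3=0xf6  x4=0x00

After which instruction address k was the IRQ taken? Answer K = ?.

after  0: x0=0x8a x1=0xb6 x2=0xe6 x3=0x36 x4=0xb6  N=1 Z=0
after  1: x0=0x8a x1=0x3c x2=0xe6 x3=0x36 x4=0xb6  N=0 Z=0
after  2: x0=0x8a x1=0x3c x2=0xe6 x3=0x02 x4=0xb6  N=0 Z=0
after  3: x0=0x8a x1=0x3c x2=0x40 x3=0x02 x4=0xb6  N=0 Z=0
after  4: x0=0x00 x1=0x3c x2=0x40 x3=0x02 x4=0xb6  N=0 Z=1
after  5: x0=0x00 x1=0x3c x2=0x40 x3=0xf6 x4=0xb6  N=1 Z=0
after  6: x0=0x00 x1=0x3c x2=0x40 x3=0xf6 x4=0x00  N=0 Z=1
after  7: x0=0x00 x1=0x3c x2=0x00 x3=0xf6 x4=0x00  N=0 Z=1
-- IRQ taken; context saved, return-PC = 8 --

K = 7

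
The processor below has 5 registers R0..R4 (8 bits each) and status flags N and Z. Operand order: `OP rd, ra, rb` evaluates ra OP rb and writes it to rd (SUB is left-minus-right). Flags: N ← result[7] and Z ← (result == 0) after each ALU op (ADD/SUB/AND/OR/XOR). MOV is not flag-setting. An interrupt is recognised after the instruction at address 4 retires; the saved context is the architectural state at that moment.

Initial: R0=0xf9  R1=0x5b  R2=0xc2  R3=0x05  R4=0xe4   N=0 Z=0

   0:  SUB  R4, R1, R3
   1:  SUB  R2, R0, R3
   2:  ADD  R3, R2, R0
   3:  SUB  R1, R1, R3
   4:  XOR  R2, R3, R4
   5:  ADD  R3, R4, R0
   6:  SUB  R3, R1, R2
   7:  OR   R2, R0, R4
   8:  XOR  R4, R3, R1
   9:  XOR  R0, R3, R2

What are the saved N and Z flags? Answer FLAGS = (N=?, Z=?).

FLAGS = (N=1, Z=0)

after  0: R0=0xf9 R1=0x5b R2=0xc2 R3=0x05 R4=0x56  N=0 Z=0
after  1: R0=0xf9 R1=0x5b R2=0xf4 R3=0x05 R4=0x56  N=1 Z=0
after  2: R0=0xf9 R1=0x5b R2=0xf4 R3=0xed R4=0x56  N=1 Z=0
after  3: R0=0xf9 R1=0x6e R2=0xf4 R3=0xed R4=0x56  N=0 Z=0
after  4: R0=0xf9 R1=0x6e R2=0xbb R3=0xed R4=0x56  N=1 Z=0
-- IRQ taken; context saved, return-PC = 5 --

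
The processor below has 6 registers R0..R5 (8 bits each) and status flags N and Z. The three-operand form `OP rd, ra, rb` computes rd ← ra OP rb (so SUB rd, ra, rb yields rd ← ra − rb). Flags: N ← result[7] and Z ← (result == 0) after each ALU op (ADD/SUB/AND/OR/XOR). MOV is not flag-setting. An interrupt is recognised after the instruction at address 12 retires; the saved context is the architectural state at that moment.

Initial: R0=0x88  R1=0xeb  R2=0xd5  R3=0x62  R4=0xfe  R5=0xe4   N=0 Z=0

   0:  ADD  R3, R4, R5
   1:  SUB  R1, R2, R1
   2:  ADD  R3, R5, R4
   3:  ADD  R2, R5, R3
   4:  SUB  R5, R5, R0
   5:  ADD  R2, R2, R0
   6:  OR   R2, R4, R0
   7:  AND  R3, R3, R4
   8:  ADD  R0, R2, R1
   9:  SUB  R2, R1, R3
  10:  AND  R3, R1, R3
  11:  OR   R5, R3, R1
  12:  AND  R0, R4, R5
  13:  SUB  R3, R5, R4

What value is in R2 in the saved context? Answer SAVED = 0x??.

after  0: R0=0x88 R1=0xeb R2=0xd5 R3=0xe2 R4=0xfe R5=0xe4  N=1 Z=0
after  1: R0=0x88 R1=0xea R2=0xd5 R3=0xe2 R4=0xfe R5=0xe4  N=1 Z=0
after  2: R0=0x88 R1=0xea R2=0xd5 R3=0xe2 R4=0xfe R5=0xe4  N=1 Z=0
after  3: R0=0x88 R1=0xea R2=0xc6 R3=0xe2 R4=0xfe R5=0xe4  N=1 Z=0
after  4: R0=0x88 R1=0xea R2=0xc6 R3=0xe2 R4=0xfe R5=0x5c  N=0 Z=0
after  5: R0=0x88 R1=0xea R2=0x4e R3=0xe2 R4=0xfe R5=0x5c  N=0 Z=0
after  6: R0=0x88 R1=0xea R2=0xfe R3=0xe2 R4=0xfe R5=0x5c  N=1 Z=0
after  7: R0=0x88 R1=0xea R2=0xfe R3=0xe2 R4=0xfe R5=0x5c  N=1 Z=0
after  8: R0=0xe8 R1=0xea R2=0xfe R3=0xe2 R4=0xfe R5=0x5c  N=1 Z=0
after  9: R0=0xe8 R1=0xea R2=0x08 R3=0xe2 R4=0xfe R5=0x5c  N=0 Z=0
after 10: R0=0xe8 R1=0xea R2=0x08 R3=0xe2 R4=0xfe R5=0x5c  N=1 Z=0
after 11: R0=0xe8 R1=0xea R2=0x08 R3=0xe2 R4=0xfe R5=0xea  N=1 Z=0
after 12: R0=0xea R1=0xea R2=0x08 R3=0xe2 R4=0xfe R5=0xea  N=1 Z=0
-- IRQ taken; context saved, return-PC = 13 --

SAVED = 0x08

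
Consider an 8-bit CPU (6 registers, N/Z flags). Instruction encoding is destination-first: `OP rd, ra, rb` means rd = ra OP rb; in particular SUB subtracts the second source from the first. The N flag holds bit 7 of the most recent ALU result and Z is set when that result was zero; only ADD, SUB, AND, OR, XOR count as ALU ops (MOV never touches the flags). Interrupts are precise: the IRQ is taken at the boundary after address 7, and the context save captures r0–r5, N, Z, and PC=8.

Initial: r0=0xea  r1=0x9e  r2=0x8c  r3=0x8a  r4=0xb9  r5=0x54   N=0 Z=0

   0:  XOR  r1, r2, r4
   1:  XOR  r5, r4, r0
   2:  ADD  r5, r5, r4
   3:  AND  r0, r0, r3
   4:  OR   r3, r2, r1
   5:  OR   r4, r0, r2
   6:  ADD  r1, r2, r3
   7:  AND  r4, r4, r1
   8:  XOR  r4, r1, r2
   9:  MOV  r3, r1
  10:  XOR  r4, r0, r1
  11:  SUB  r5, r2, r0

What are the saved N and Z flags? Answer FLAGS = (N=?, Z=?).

after  0: r0=0xea r1=0x35 r2=0x8c r3=0x8a r4=0xb9 r5=0x54  N=0 Z=0
after  1: r0=0xea r1=0x35 r2=0x8c r3=0x8a r4=0xb9 r5=0x53  N=0 Z=0
after  2: r0=0xea r1=0x35 r2=0x8c r3=0x8a r4=0xb9 r5=0x0c  N=0 Z=0
after  3: r0=0x8a r1=0x35 r2=0x8c r3=0x8a r4=0xb9 r5=0x0c  N=1 Z=0
after  4: r0=0x8a r1=0x35 r2=0x8c r3=0xbd r4=0xb9 r5=0x0c  N=1 Z=0
after  5: r0=0x8a r1=0x35 r2=0x8c r3=0xbd r4=0x8e r5=0x0c  N=1 Z=0
after  6: r0=0x8a r1=0x49 r2=0x8c r3=0xbd r4=0x8e r5=0x0c  N=0 Z=0
after  7: r0=0x8a r1=0x49 r2=0x8c r3=0xbd r4=0x08 r5=0x0c  N=0 Z=0
-- IRQ taken; context saved, return-PC = 8 --

FLAGS = (N=0, Z=0)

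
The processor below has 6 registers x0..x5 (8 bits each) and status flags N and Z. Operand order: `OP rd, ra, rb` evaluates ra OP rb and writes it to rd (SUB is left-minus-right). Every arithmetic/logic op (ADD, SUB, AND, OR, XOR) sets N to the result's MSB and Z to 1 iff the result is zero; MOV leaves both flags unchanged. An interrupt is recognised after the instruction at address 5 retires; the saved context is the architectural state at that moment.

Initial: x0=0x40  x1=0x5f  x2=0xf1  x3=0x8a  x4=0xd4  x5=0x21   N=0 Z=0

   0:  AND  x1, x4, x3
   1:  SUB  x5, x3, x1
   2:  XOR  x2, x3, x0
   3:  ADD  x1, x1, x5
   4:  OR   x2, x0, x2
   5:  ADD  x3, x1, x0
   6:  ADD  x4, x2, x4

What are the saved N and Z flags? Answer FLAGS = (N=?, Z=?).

after  0: x0=0x40 x1=0x80 x2=0xf1 x3=0x8a x4=0xd4 x5=0x21  N=1 Z=0
after  1: x0=0x40 x1=0x80 x2=0xf1 x3=0x8a x4=0xd4 x5=0x0a  N=0 Z=0
after  2: x0=0x40 x1=0x80 x2=0xca x3=0x8a x4=0xd4 x5=0x0a  N=1 Z=0
after  3: x0=0x40 x1=0x8a x2=0xca x3=0x8a x4=0xd4 x5=0x0a  N=1 Z=0
after  4: x0=0x40 x1=0x8a x2=0xca x3=0x8a x4=0xd4 x5=0x0a  N=1 Z=0
after  5: x0=0x40 x1=0x8a x2=0xca x3=0xca x4=0xd4 x5=0x0a  N=1 Z=0
-- IRQ taken; context saved, return-PC = 6 --

FLAGS = (N=1, Z=0)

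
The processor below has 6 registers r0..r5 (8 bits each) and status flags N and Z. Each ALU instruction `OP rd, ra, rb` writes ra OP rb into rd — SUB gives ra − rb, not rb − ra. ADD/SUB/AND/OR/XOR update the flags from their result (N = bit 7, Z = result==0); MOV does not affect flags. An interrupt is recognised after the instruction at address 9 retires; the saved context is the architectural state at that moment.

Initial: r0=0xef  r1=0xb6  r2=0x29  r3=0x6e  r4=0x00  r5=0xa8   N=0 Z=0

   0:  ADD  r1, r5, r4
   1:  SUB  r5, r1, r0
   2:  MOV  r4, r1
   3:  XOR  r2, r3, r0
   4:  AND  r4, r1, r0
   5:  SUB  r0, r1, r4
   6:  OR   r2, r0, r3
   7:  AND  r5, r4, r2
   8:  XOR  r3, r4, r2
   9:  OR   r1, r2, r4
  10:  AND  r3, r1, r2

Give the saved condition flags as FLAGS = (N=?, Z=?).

after  0: r0=0xef r1=0xa8 r2=0x29 r3=0x6e r4=0x00 r5=0xa8  N=1 Z=0
after  1: r0=0xef r1=0xa8 r2=0x29 r3=0x6e r4=0x00 r5=0xb9  N=1 Z=0
after  2: r0=0xef r1=0xa8 r2=0x29 r3=0x6e r4=0xa8 r5=0xb9  N=1 Z=0
after  3: r0=0xef r1=0xa8 r2=0x81 r3=0x6e r4=0xa8 r5=0xb9  N=1 Z=0
after  4: r0=0xef r1=0xa8 r2=0x81 r3=0x6e r4=0xa8 r5=0xb9  N=1 Z=0
after  5: r0=0x00 r1=0xa8 r2=0x81 r3=0x6e r4=0xa8 r5=0xb9  N=0 Z=1
after  6: r0=0x00 r1=0xa8 r2=0x6e r3=0x6e r4=0xa8 r5=0xb9  N=0 Z=0
after  7: r0=0x00 r1=0xa8 r2=0x6e r3=0x6e r4=0xa8 r5=0x28  N=0 Z=0
after  8: r0=0x00 r1=0xa8 r2=0x6e r3=0xc6 r4=0xa8 r5=0x28  N=1 Z=0
after  9: r0=0x00 r1=0xee r2=0x6e r3=0xc6 r4=0xa8 r5=0x28  N=1 Z=0
-- IRQ taken; context saved, return-PC = 10 --

FLAGS = (N=1, Z=0)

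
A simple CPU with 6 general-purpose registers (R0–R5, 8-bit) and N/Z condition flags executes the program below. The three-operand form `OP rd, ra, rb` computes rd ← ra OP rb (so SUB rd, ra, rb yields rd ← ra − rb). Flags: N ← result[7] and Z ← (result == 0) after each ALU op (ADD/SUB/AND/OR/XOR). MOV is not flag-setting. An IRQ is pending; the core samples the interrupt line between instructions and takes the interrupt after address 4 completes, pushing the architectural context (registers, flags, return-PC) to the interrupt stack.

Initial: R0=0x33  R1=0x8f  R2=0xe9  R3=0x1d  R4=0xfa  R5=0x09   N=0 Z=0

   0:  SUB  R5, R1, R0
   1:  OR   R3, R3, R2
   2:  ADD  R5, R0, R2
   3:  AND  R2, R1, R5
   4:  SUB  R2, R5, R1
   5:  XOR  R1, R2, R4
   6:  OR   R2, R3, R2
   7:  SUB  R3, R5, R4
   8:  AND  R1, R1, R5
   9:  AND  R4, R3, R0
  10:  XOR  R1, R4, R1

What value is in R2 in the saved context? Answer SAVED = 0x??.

SAVED = 0x8d

after  0: R0=0x33 R1=0x8f R2=0xe9 R3=0x1d R4=0xfa R5=0x5c  N=0 Z=0
after  1: R0=0x33 R1=0x8f R2=0xe9 R3=0xfd R4=0xfa R5=0x5c  N=1 Z=0
after  2: R0=0x33 R1=0x8f R2=0xe9 R3=0xfd R4=0xfa R5=0x1c  N=0 Z=0
after  3: R0=0x33 R1=0x8f R2=0x0c R3=0xfd R4=0xfa R5=0x1c  N=0 Z=0
after  4: R0=0x33 R1=0x8f R2=0x8d R3=0xfd R4=0xfa R5=0x1c  N=1 Z=0
-- IRQ taken; context saved, return-PC = 5 --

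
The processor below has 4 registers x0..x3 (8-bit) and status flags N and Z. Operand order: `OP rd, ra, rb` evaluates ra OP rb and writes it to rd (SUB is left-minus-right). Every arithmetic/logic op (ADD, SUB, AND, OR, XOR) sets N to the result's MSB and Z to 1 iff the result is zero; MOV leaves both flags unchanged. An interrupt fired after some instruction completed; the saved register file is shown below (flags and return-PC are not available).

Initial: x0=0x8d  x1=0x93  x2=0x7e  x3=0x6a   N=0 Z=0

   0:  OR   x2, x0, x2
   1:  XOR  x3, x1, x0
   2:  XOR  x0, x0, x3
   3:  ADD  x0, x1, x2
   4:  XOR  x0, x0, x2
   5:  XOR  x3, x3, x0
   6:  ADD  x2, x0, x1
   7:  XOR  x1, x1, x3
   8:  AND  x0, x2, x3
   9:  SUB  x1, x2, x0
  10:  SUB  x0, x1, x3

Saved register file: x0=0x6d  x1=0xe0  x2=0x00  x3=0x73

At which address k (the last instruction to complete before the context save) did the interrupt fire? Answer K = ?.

K = 7

after  0: x0=0x8d x1=0x93 x2=0xff x3=0x6a  N=1 Z=0
after  1: x0=0x8d x1=0x93 x2=0xff x3=0x1e  N=0 Z=0
after  2: x0=0x93 x1=0x93 x2=0xff x3=0x1e  N=1 Z=0
after  3: x0=0x92 x1=0x93 x2=0xff x3=0x1e  N=1 Z=0
after  4: x0=0x6d x1=0x93 x2=0xff x3=0x1e  N=0 Z=0
after  5: x0=0x6d x1=0x93 x2=0xff x3=0x73  N=0 Z=0
after  6: x0=0x6d x1=0x93 x2=0x00 x3=0x73  N=0 Z=1
after  7: x0=0x6d x1=0xe0 x2=0x00 x3=0x73  N=1 Z=0
-- IRQ taken; context saved, return-PC = 8 --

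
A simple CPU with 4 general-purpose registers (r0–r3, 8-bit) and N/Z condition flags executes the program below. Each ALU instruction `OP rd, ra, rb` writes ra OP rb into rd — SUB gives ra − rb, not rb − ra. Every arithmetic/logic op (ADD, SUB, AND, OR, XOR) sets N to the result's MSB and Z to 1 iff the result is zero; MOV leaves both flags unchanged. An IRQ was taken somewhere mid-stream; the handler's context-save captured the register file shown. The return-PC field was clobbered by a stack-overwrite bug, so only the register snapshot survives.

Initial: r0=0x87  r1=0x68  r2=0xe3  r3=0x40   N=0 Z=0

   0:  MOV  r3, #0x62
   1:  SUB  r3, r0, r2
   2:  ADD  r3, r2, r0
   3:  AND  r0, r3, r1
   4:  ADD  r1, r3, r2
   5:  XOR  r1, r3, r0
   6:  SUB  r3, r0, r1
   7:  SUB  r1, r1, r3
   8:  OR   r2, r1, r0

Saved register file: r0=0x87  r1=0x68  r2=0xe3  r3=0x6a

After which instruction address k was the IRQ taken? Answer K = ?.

K = 2

after  0: r0=0x87 r1=0x68 r2=0xe3 r3=0x62  N=0 Z=0
after  1: r0=0x87 r1=0x68 r2=0xe3 r3=0xa4  N=1 Z=0
after  2: r0=0x87 r1=0x68 r2=0xe3 r3=0x6a  N=0 Z=0
-- IRQ taken; context saved, return-PC = 3 --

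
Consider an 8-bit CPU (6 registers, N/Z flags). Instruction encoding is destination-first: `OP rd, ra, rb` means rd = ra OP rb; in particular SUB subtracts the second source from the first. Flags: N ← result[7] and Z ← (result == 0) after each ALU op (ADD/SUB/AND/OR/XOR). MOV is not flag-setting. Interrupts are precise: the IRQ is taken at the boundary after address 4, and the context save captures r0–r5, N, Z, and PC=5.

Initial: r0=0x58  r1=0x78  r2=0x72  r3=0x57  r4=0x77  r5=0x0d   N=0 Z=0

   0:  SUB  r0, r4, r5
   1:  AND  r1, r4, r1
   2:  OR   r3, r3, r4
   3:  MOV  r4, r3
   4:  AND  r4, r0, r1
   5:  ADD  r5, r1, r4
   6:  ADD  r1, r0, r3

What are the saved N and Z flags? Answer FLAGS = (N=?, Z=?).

after  0: r0=0x6a r1=0x78 r2=0x72 r3=0x57 r4=0x77 r5=0x0d  N=0 Z=0
after  1: r0=0x6a r1=0x70 r2=0x72 r3=0x57 r4=0x77 r5=0x0d  N=0 Z=0
after  2: r0=0x6a r1=0x70 r2=0x72 r3=0x77 r4=0x77 r5=0x0d  N=0 Z=0
after  3: r0=0x6a r1=0x70 r2=0x72 r3=0x77 r4=0x77 r5=0x0d  N=0 Z=0
after  4: r0=0x6a r1=0x70 r2=0x72 r3=0x77 r4=0x60 r5=0x0d  N=0 Z=0
-- IRQ taken; context saved, return-PC = 5 --

FLAGS = (N=0, Z=0)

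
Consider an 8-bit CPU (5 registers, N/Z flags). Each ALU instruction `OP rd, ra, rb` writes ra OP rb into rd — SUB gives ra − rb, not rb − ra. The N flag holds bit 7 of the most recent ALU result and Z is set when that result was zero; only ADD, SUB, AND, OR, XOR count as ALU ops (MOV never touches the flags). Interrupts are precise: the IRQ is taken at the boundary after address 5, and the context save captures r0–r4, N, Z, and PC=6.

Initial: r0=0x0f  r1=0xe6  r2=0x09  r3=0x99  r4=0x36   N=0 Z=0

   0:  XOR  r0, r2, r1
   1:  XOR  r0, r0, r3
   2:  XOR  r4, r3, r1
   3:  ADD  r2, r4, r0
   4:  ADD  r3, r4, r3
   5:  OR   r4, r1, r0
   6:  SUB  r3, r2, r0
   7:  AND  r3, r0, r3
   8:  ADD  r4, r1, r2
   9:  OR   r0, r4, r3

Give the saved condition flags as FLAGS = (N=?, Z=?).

FLAGS = (N=1, Z=0)

after  0: r0=0xef r1=0xe6 r2=0x09 r3=0x99 r4=0x36  N=1 Z=0
after  1: r0=0x76 r1=0xe6 r2=0x09 r3=0x99 r4=0x36  N=0 Z=0
after  2: r0=0x76 r1=0xe6 r2=0x09 r3=0x99 r4=0x7f  N=0 Z=0
after  3: r0=0x76 r1=0xe6 r2=0xf5 r3=0x99 r4=0x7f  N=1 Z=0
after  4: r0=0x76 r1=0xe6 r2=0xf5 r3=0x18 r4=0x7f  N=0 Z=0
after  5: r0=0x76 r1=0xe6 r2=0xf5 r3=0x18 r4=0xf6  N=1 Z=0
-- IRQ taken; context saved, return-PC = 6 --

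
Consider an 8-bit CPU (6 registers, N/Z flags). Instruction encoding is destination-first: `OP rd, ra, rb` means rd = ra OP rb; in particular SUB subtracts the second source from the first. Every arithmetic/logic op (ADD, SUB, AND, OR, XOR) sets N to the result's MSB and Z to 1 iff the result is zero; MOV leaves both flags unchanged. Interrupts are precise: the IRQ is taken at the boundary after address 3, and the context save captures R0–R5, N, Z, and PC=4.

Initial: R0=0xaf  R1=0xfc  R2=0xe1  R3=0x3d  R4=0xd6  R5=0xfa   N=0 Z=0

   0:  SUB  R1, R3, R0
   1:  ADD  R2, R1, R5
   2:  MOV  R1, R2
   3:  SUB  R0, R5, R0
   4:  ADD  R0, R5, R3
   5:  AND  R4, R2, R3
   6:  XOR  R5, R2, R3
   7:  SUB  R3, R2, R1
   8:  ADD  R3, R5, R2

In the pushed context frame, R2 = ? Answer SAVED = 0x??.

SAVED = 0x88

after  0: R0=0xaf R1=0x8e R2=0xe1 R3=0x3d R4=0xd6 R5=0xfa  N=1 Z=0
after  1: R0=0xaf R1=0x8e R2=0x88 R3=0x3d R4=0xd6 R5=0xfa  N=1 Z=0
after  2: R0=0xaf R1=0x88 R2=0x88 R3=0x3d R4=0xd6 R5=0xfa  N=1 Z=0
after  3: R0=0x4b R1=0x88 R2=0x88 R3=0x3d R4=0xd6 R5=0xfa  N=0 Z=0
-- IRQ taken; context saved, return-PC = 4 --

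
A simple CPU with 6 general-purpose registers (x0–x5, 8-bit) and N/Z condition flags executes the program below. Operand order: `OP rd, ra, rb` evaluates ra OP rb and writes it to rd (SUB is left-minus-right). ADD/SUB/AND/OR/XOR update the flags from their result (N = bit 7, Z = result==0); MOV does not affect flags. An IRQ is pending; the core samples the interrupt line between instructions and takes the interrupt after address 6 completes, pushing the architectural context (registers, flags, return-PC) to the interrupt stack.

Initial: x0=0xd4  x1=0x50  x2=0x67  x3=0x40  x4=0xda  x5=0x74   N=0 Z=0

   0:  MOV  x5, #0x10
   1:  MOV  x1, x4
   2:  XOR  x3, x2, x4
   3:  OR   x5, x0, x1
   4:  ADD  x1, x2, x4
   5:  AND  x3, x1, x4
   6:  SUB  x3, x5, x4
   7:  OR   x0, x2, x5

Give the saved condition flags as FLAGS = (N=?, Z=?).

FLAGS = (N=0, Z=0)

after  0: x0=0xd4 x1=0x50 x2=0x67 x3=0x40 x4=0xda x5=0x10  N=0 Z=0
after  1: x0=0xd4 x1=0xda x2=0x67 x3=0x40 x4=0xda x5=0x10  N=0 Z=0
after  2: x0=0xd4 x1=0xda x2=0x67 x3=0xbd x4=0xda x5=0x10  N=1 Z=0
after  3: x0=0xd4 x1=0xda x2=0x67 x3=0xbd x4=0xda x5=0xde  N=1 Z=0
after  4: x0=0xd4 x1=0x41 x2=0x67 x3=0xbd x4=0xda x5=0xde  N=0 Z=0
after  5: x0=0xd4 x1=0x41 x2=0x67 x3=0x40 x4=0xda x5=0xde  N=0 Z=0
after  6: x0=0xd4 x1=0x41 x2=0x67 x3=0x04 x4=0xda x5=0xde  N=0 Z=0
-- IRQ taken; context saved, return-PC = 7 --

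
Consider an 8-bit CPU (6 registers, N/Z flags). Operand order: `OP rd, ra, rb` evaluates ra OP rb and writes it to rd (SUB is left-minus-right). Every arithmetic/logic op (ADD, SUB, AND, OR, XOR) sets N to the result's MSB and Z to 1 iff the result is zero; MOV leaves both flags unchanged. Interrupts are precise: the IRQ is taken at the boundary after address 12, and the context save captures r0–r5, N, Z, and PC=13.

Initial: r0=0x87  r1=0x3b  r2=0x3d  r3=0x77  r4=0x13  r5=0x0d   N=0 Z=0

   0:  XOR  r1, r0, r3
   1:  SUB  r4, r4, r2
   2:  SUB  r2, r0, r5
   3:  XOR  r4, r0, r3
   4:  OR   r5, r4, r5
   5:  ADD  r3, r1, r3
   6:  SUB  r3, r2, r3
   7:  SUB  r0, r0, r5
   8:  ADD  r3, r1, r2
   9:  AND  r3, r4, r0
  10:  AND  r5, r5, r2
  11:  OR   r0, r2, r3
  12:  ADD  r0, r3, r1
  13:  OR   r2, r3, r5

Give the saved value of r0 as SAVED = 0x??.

SAVED = 0x70

after  0: r0=0x87 r1=0xf0 r2=0x3d r3=0x77 r4=0x13 r5=0x0d  N=1 Z=0
after  1: r0=0x87 r1=0xf0 r2=0x3d r3=0x77 r4=0xd6 r5=0x0d  N=1 Z=0
after  2: r0=0x87 r1=0xf0 r2=0x7a r3=0x77 r4=0xd6 r5=0x0d  N=0 Z=0
after  3: r0=0x87 r1=0xf0 r2=0x7a r3=0x77 r4=0xf0 r5=0x0d  N=1 Z=0
after  4: r0=0x87 r1=0xf0 r2=0x7a r3=0x77 r4=0xf0 r5=0xfd  N=1 Z=0
after  5: r0=0x87 r1=0xf0 r2=0x7a r3=0x67 r4=0xf0 r5=0xfd  N=0 Z=0
after  6: r0=0x87 r1=0xf0 r2=0x7a r3=0x13 r4=0xf0 r5=0xfd  N=0 Z=0
after  7: r0=0x8a r1=0xf0 r2=0x7a r3=0x13 r4=0xf0 r5=0xfd  N=1 Z=0
after  8: r0=0x8a r1=0xf0 r2=0x7a r3=0x6a r4=0xf0 r5=0xfd  N=0 Z=0
after  9: r0=0x8a r1=0xf0 r2=0x7a r3=0x80 r4=0xf0 r5=0xfd  N=1 Z=0
after 10: r0=0x8a r1=0xf0 r2=0x7a r3=0x80 r4=0xf0 r5=0x78  N=0 Z=0
after 11: r0=0xfa r1=0xf0 r2=0x7a r3=0x80 r4=0xf0 r5=0x78  N=1 Z=0
after 12: r0=0x70 r1=0xf0 r2=0x7a r3=0x80 r4=0xf0 r5=0x78  N=0 Z=0
-- IRQ taken; context saved, return-PC = 13 --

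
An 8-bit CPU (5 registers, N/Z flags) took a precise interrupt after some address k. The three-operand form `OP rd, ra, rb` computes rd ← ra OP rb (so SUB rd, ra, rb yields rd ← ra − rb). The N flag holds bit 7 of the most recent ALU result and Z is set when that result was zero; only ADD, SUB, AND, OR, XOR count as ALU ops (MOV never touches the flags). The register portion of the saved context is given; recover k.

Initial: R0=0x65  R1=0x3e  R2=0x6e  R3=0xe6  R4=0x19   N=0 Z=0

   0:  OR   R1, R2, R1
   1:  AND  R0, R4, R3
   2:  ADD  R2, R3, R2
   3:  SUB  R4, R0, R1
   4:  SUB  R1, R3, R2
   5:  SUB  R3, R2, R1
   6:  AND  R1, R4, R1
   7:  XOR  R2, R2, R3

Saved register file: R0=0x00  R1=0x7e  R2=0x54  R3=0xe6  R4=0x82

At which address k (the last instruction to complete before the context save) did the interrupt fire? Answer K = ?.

K = 3

after  0: R0=0x65 R1=0x7e R2=0x6e R3=0xe6 R4=0x19  N=0 Z=0
after  1: R0=0x00 R1=0x7e R2=0x6e R3=0xe6 R4=0x19  N=0 Z=1
after  2: R0=0x00 R1=0x7e R2=0x54 R3=0xe6 R4=0x19  N=0 Z=0
after  3: R0=0x00 R1=0x7e R2=0x54 R3=0xe6 R4=0x82  N=1 Z=0
-- IRQ taken; context saved, return-PC = 4 --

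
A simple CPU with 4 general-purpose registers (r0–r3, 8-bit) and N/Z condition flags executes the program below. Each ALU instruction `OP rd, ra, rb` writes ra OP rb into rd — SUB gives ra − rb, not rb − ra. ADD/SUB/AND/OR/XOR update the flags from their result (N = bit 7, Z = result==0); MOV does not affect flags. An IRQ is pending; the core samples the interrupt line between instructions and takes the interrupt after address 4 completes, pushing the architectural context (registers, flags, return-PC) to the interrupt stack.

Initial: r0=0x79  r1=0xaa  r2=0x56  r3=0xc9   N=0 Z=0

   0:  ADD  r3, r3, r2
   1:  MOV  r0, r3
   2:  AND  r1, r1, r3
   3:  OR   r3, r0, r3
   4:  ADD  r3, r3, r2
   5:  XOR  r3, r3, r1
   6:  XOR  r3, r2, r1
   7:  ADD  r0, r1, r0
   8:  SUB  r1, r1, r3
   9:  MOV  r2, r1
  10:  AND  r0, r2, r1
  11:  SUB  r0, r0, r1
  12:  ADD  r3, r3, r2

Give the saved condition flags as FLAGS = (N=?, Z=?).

FLAGS = (N=0, Z=0)

after  0: r0=0x79 r1=0xaa r2=0x56 r3=0x1f  N=0 Z=0
after  1: r0=0x1f r1=0xaa r2=0x56 r3=0x1f  N=0 Z=0
after  2: r0=0x1f r1=0x0a r2=0x56 r3=0x1f  N=0 Z=0
after  3: r0=0x1f r1=0x0a r2=0x56 r3=0x1f  N=0 Z=0
after  4: r0=0x1f r1=0x0a r2=0x56 r3=0x75  N=0 Z=0
-- IRQ taken; context saved, return-PC = 5 --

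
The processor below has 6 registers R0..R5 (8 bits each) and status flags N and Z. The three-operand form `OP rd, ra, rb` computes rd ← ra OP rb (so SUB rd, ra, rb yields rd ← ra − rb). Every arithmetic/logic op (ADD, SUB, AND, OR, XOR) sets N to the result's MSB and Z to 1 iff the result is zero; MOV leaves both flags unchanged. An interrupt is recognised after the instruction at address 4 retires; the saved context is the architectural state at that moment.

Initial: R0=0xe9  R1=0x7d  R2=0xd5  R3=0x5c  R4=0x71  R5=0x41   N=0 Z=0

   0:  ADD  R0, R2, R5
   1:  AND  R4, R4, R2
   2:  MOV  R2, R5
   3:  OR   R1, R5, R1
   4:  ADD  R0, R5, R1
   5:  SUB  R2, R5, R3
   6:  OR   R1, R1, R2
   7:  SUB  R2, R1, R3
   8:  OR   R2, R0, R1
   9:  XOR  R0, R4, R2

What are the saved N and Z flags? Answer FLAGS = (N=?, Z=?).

FLAGS = (N=1, Z=0)

after  0: R0=0x16 R1=0x7d R2=0xd5 R3=0x5c R4=0x71 R5=0x41  N=0 Z=0
after  1: R0=0x16 R1=0x7d R2=0xd5 R3=0x5c R4=0x51 R5=0x41  N=0 Z=0
after  2: R0=0x16 R1=0x7d R2=0x41 R3=0x5c R4=0x51 R5=0x41  N=0 Z=0
after  3: R0=0x16 R1=0x7d R2=0x41 R3=0x5c R4=0x51 R5=0x41  N=0 Z=0
after  4: R0=0xbe R1=0x7d R2=0x41 R3=0x5c R4=0x51 R5=0x41  N=1 Z=0
-- IRQ taken; context saved, return-PC = 5 --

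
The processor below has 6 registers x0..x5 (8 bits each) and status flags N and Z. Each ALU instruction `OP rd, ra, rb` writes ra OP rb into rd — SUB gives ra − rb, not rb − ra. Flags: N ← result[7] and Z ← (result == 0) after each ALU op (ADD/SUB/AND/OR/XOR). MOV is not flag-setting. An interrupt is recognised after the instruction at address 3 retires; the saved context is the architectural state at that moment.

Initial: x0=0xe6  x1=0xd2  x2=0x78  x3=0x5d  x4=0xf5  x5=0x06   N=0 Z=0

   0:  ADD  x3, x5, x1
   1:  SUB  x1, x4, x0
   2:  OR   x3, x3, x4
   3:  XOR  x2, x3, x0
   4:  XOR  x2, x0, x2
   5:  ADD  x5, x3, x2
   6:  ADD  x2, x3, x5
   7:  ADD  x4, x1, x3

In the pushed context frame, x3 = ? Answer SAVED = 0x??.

SAVED = 0xfd

after  0: x0=0xe6 x1=0xd2 x2=0x78 x3=0xd8 x4=0xf5 x5=0x06  N=1 Z=0
after  1: x0=0xe6 x1=0x0f x2=0x78 x3=0xd8 x4=0xf5 x5=0x06  N=0 Z=0
after  2: x0=0xe6 x1=0x0f x2=0x78 x3=0xfd x4=0xf5 x5=0x06  N=1 Z=0
after  3: x0=0xe6 x1=0x0f x2=0x1b x3=0xfd x4=0xf5 x5=0x06  N=0 Z=0
-- IRQ taken; context saved, return-PC = 4 --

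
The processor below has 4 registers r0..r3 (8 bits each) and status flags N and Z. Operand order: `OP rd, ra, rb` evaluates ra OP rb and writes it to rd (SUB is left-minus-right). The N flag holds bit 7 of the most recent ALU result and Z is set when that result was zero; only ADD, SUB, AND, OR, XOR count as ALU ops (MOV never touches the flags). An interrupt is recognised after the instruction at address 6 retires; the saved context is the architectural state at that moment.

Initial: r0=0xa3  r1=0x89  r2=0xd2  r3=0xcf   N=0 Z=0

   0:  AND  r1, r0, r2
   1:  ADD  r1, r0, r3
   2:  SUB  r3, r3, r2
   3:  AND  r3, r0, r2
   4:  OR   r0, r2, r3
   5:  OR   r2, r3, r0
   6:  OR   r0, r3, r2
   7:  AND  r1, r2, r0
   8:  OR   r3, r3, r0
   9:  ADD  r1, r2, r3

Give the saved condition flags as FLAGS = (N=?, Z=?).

FLAGS = (N=1, Z=0)

after  0: r0=0xa3 r1=0x82 r2=0xd2 r3=0xcf  N=1 Z=0
after  1: r0=0xa3 r1=0x72 r2=0xd2 r3=0xcf  N=0 Z=0
after  2: r0=0xa3 r1=0x72 r2=0xd2 r3=0xfd  N=1 Z=0
after  3: r0=0xa3 r1=0x72 r2=0xd2 r3=0x82  N=1 Z=0
after  4: r0=0xd2 r1=0x72 r2=0xd2 r3=0x82  N=1 Z=0
after  5: r0=0xd2 r1=0x72 r2=0xd2 r3=0x82  N=1 Z=0
after  6: r0=0xd2 r1=0x72 r2=0xd2 r3=0x82  N=1 Z=0
-- IRQ taken; context saved, return-PC = 7 --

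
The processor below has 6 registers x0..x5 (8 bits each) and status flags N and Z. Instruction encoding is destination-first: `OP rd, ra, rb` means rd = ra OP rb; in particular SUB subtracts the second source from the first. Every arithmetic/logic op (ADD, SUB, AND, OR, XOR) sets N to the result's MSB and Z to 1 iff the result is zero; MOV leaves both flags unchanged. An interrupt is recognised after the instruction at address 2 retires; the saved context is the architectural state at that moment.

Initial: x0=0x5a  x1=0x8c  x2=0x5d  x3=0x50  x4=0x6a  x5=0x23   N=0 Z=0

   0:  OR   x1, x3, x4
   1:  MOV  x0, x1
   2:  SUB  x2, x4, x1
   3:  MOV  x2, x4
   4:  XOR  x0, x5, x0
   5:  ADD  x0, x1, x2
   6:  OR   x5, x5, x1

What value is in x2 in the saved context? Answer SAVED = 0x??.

after  0: x0=0x5a x1=0x7a x2=0x5d x3=0x50 x4=0x6a x5=0x23  N=0 Z=0
after  1: x0=0x7a x1=0x7a x2=0x5d x3=0x50 x4=0x6a x5=0x23  N=0 Z=0
after  2: x0=0x7a x1=0x7a x2=0xf0 x3=0x50 x4=0x6a x5=0x23  N=1 Z=0
-- IRQ taken; context saved, return-PC = 3 --

SAVED = 0xf0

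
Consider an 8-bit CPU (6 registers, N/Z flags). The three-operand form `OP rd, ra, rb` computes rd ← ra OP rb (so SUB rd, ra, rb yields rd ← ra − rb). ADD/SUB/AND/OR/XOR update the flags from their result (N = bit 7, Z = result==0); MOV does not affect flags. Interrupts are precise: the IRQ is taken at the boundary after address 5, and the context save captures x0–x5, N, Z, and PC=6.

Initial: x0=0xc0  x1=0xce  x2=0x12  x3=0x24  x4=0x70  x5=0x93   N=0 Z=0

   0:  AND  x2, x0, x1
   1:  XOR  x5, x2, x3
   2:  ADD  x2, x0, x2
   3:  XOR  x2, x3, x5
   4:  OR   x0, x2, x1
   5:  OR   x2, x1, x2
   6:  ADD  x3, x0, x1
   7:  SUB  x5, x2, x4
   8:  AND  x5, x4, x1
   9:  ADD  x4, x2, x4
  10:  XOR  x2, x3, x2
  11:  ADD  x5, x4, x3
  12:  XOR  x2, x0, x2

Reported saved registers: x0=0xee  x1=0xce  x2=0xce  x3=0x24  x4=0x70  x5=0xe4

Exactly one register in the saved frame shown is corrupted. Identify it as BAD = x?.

after  0: x0=0xc0 x1=0xce x2=0xc0 x3=0x24 x4=0x70 x5=0x93  N=1 Z=0
after  1: x0=0xc0 x1=0xce x2=0xc0 x3=0x24 x4=0x70 x5=0xe4  N=1 Z=0
after  2: x0=0xc0 x1=0xce x2=0x80 x3=0x24 x4=0x70 x5=0xe4  N=1 Z=0
after  3: x0=0xc0 x1=0xce x2=0xc0 x3=0x24 x4=0x70 x5=0xe4  N=1 Z=0
after  4: x0=0xce x1=0xce x2=0xc0 x3=0x24 x4=0x70 x5=0xe4  N=1 Z=0
after  5: x0=0xce x1=0xce x2=0xce x3=0x24 x4=0x70 x5=0xe4  N=1 Z=0
-- IRQ taken; context saved, return-PC = 6 --
mismatch: x0: reported 0xee vs actual 0xce

BAD = x0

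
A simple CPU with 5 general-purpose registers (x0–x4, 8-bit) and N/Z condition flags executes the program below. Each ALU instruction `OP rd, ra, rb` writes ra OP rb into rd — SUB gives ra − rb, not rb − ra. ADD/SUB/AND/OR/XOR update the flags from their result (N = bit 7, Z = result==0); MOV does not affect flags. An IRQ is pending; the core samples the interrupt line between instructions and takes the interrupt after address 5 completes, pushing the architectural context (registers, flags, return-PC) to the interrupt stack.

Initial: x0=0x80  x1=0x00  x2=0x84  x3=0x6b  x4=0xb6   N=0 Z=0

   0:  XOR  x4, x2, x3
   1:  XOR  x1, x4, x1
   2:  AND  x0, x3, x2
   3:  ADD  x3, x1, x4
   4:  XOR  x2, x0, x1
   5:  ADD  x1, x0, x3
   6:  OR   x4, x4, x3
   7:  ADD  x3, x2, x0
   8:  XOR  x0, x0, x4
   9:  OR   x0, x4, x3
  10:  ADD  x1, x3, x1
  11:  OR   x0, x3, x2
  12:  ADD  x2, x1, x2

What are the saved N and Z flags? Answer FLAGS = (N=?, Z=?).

FLAGS = (N=1, Z=0)

after  0: x0=0x80 x1=0x00 x2=0x84 x3=0x6b x4=0xef  N=1 Z=0
after  1: x0=0x80 x1=0xef x2=0x84 x3=0x6b x4=0xef  N=1 Z=0
after  2: x0=0x00 x1=0xef x2=0x84 x3=0x6b x4=0xef  N=0 Z=1
after  3: x0=0x00 x1=0xef x2=0x84 x3=0xde x4=0xef  N=1 Z=0
after  4: x0=0x00 x1=0xef x2=0xef x3=0xde x4=0xef  N=1 Z=0
after  5: x0=0x00 x1=0xde x2=0xef x3=0xde x4=0xef  N=1 Z=0
-- IRQ taken; context saved, return-PC = 6 --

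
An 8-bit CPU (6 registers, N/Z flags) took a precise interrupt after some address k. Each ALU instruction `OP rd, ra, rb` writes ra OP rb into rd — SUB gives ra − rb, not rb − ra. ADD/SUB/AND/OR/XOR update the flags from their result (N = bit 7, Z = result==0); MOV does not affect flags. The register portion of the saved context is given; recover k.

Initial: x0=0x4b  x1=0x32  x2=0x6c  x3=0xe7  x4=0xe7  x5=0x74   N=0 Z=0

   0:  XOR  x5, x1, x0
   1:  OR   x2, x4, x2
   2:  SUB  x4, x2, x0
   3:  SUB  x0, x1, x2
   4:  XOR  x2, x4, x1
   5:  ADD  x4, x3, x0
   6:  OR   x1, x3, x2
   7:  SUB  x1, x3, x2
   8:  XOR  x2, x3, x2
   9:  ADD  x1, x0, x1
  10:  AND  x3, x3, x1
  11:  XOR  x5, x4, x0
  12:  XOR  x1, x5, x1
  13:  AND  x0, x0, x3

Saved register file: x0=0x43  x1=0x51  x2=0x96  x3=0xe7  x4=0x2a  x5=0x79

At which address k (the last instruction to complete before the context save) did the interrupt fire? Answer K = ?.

K = 7

after  0: x0=0x4b x1=0x32 x2=0x6c x3=0xe7 x4=0xe7 x5=0x79  N=0 Z=0
after  1: x0=0x4b x1=0x32 x2=0xef x3=0xe7 x4=0xe7 x5=0x79  N=1 Z=0
after  2: x0=0x4b x1=0x32 x2=0xef x3=0xe7 x4=0xa4 x5=0x79  N=1 Z=0
after  3: x0=0x43 x1=0x32 x2=0xef x3=0xe7 x4=0xa4 x5=0x79  N=0 Z=0
after  4: x0=0x43 x1=0x32 x2=0x96 x3=0xe7 x4=0xa4 x5=0x79  N=1 Z=0
after  5: x0=0x43 x1=0x32 x2=0x96 x3=0xe7 x4=0x2a x5=0x79  N=0 Z=0
after  6: x0=0x43 x1=0xf7 x2=0x96 x3=0xe7 x4=0x2a x5=0x79  N=1 Z=0
after  7: x0=0x43 x1=0x51 x2=0x96 x3=0xe7 x4=0x2a x5=0x79  N=0 Z=0
-- IRQ taken; context saved, return-PC = 8 --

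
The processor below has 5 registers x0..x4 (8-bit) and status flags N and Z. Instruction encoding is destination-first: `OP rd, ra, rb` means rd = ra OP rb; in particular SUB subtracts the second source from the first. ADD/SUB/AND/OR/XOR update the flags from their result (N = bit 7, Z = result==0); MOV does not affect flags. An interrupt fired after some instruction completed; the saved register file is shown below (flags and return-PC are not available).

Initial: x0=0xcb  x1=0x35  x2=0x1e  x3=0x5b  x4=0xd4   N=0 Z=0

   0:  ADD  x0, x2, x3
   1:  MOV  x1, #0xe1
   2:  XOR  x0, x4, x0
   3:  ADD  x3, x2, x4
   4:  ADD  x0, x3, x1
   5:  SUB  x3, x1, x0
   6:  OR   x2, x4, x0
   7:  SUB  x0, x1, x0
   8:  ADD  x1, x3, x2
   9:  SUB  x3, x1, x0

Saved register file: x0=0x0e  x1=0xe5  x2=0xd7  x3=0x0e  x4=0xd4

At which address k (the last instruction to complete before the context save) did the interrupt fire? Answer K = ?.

after  0: x0=0x79 x1=0x35 x2=0x1e x3=0x5b x4=0xd4  N=0 Z=0
after  1: x0=0x79 x1=0xe1 x2=0x1e x3=0x5b x4=0xd4  N=0 Z=0
after  2: x0=0xad x1=0xe1 x2=0x1e x3=0x5b x4=0xd4  N=1 Z=0
after  3: x0=0xad x1=0xe1 x2=0x1e x3=0xf2 x4=0xd4  N=1 Z=0
after  4: x0=0xd3 x1=0xe1 x2=0x1e x3=0xf2 x4=0xd4  N=1 Z=0
after  5: x0=0xd3 x1=0xe1 x2=0x1e x3=0x0e x4=0xd4  N=0 Z=0
after  6: x0=0xd3 x1=0xe1 x2=0xd7 x3=0x0e x4=0xd4  N=1 Z=0
after  7: x0=0x0e x1=0xe1 x2=0xd7 x3=0x0e x4=0xd4  N=0 Z=0
after  8: x0=0x0e x1=0xe5 x2=0xd7 x3=0x0e x4=0xd4  N=1 Z=0
-- IRQ taken; context saved, return-PC = 9 --

K = 8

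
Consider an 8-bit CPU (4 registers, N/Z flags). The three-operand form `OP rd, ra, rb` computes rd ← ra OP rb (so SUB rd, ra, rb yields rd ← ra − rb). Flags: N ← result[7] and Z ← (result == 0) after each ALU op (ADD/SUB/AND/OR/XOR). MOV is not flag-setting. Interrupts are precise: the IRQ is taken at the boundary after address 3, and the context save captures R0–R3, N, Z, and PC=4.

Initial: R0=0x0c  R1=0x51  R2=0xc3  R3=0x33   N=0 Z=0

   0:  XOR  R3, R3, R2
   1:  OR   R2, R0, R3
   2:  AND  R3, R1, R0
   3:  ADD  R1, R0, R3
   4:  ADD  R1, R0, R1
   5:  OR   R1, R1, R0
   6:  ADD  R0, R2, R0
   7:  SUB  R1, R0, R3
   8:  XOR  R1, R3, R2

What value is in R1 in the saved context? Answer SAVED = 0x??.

after  0: R0=0x0c R1=0x51 R2=0xc3 R3=0xf0  N=1 Z=0
after  1: R0=0x0c R1=0x51 R2=0xfc R3=0xf0  N=1 Z=0
after  2: R0=0x0c R1=0x51 R2=0xfc R3=0x00  N=0 Z=1
after  3: R0=0x0c R1=0x0c R2=0xfc R3=0x00  N=0 Z=0
-- IRQ taken; context saved, return-PC = 4 --

SAVED = 0x0c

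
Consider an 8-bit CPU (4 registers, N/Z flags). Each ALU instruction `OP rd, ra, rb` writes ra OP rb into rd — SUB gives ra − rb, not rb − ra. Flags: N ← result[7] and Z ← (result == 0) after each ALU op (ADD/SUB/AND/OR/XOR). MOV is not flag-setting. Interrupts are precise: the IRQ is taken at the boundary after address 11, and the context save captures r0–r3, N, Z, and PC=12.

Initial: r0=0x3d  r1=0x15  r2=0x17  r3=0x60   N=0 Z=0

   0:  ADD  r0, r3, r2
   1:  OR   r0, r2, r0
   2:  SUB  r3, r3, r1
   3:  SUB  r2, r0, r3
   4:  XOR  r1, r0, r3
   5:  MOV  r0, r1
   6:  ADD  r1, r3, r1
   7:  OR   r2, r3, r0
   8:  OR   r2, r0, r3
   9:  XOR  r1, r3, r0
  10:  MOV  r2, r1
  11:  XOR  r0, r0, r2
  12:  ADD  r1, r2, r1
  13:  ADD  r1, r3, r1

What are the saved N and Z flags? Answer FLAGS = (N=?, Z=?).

FLAGS = (N=0, Z=0)

after  0: r0=0x77 r1=0x15 r2=0x17 r3=0x60  N=0 Z=0
after  1: r0=0x77 r1=0x15 r2=0x17 r3=0x60  N=0 Z=0
after  2: r0=0x77 r1=0x15 r2=0x17 r3=0x4b  N=0 Z=0
after  3: r0=0x77 r1=0x15 r2=0x2c r3=0x4b  N=0 Z=0
after  4: r0=0x77 r1=0x3c r2=0x2c r3=0x4b  N=0 Z=0
after  5: r0=0x3c r1=0x3c r2=0x2c r3=0x4b  N=0 Z=0
after  6: r0=0x3c r1=0x87 r2=0x2c r3=0x4b  N=1 Z=0
after  7: r0=0x3c r1=0x87 r2=0x7f r3=0x4b  N=0 Z=0
after  8: r0=0x3c r1=0x87 r2=0x7f r3=0x4b  N=0 Z=0
after  9: r0=0x3c r1=0x77 r2=0x7f r3=0x4b  N=0 Z=0
after 10: r0=0x3c r1=0x77 r2=0x77 r3=0x4b  N=0 Z=0
after 11: r0=0x4b r1=0x77 r2=0x77 r3=0x4b  N=0 Z=0
-- IRQ taken; context saved, return-PC = 12 --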